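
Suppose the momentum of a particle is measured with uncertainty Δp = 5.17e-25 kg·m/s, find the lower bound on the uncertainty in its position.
101.990 pm

Using the Heisenberg uncertainty principle:
ΔxΔp ≥ ℏ/2

The minimum uncertainty in position is:
Δx_min = ℏ/(2Δp)
Δx_min = (1.055e-34 J·s) / (2 × 5.170e-25 kg·m/s)
Δx_min = 1.020e-10 m = 101.990 pm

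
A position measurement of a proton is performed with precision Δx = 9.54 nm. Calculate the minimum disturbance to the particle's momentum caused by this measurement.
5.527 × 10^-27 kg·m/s

The uncertainty principle implies that measuring position disturbs momentum:
ΔxΔp ≥ ℏ/2

When we measure position with precision Δx, we necessarily introduce a momentum uncertainty:
Δp ≥ ℏ/(2Δx)
Δp_min = (1.055e-34 J·s) / (2 × 9.540e-09 m)
Δp_min = 5.527e-27 kg·m/s

The more precisely we measure position, the greater the momentum disturbance.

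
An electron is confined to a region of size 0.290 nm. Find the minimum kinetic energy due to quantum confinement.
113.257 meV

Using the uncertainty principle:

1. Position uncertainty: Δx ≈ 2.900e-10 m
2. Minimum momentum uncertainty: Δp = ℏ/(2Δx) = 1.818e-25 kg·m/s
3. Minimum kinetic energy:
   KE = (Δp)²/(2m) = (1.818e-25)²/(2 × 9.109e-31 kg)
   KE = 1.815e-20 J = 113.257 meV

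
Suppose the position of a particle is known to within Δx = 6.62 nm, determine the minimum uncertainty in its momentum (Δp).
7.965 × 10^-27 kg·m/s

Using the Heisenberg uncertainty principle:
ΔxΔp ≥ ℏ/2

The minimum uncertainty in momentum is:
Δp_min = ℏ/(2Δx)
Δp_min = (1.055e-34 J·s) / (2 × 6.620e-09 m)
Δp_min = 7.965e-27 kg·m/s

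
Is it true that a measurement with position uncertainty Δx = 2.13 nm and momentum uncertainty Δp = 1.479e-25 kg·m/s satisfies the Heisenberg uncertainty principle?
Yes, it satisfies the uncertainty principle.

Calculate the product ΔxΔp:
ΔxΔp = (2.130e-09 m) × (1.479e-25 kg·m/s)
ΔxΔp = 3.150e-34 J·s

Compare to the minimum allowed value ℏ/2:
ℏ/2 = 5.273e-35 J·s

Since ΔxΔp = 3.150e-34 J·s ≥ 5.273e-35 J·s = ℏ/2,
the measurement satisfies the uncertainty principle.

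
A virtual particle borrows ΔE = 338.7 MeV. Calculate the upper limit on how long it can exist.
9.717 × 10^-25 s

Using the energy-time uncertainty principle:
ΔEΔt ≥ ℏ/2

For a virtual particle borrowing energy ΔE, the maximum lifetime is:
Δt_max = ℏ/(2ΔE)

Converting energy:
ΔE = 338.7 MeV = 5.427e-11 J

Δt_max = (1.055e-34 J·s) / (2 × 5.427e-11 J)
Δt_max = 9.717e-25 s = 9.717 × 10^-25 s

Virtual particles with higher borrowed energy exist for shorter times.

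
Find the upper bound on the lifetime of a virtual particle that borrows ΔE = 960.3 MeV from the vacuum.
3.427 × 10^-25 s

Using the energy-time uncertainty principle:
ΔEΔt ≥ ℏ/2

For a virtual particle borrowing energy ΔE, the maximum lifetime is:
Δt_max = ℏ/(2ΔE)

Converting energy:
ΔE = 960.3 MeV = 1.539e-10 J

Δt_max = (1.055e-34 J·s) / (2 × 1.539e-10 J)
Δt_max = 3.427e-25 s = 3.427 × 10^-25 s

Virtual particles with higher borrowed energy exist for shorter times.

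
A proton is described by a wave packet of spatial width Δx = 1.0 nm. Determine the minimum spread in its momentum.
5.273 × 10^-26 kg·m/s

For a wave packet, the spatial width Δx and momentum spread Δp are related by the uncertainty principle:
ΔxΔp ≥ ℏ/2

The minimum momentum spread is:
Δp_min = ℏ/(2Δx)
Δp_min = (1.055e-34 J·s) / (2 × 1.000e-09 m)
Δp_min = 5.273e-26 kg·m/s

A wave packet cannot have both a well-defined position and well-defined momentum.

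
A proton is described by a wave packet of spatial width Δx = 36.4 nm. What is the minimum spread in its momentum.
1.449 × 10^-27 kg·m/s

For a wave packet, the spatial width Δx and momentum spread Δp are related by the uncertainty principle:
ΔxΔp ≥ ℏ/2

The minimum momentum spread is:
Δp_min = ℏ/(2Δx)
Δp_min = (1.055e-34 J·s) / (2 × 3.640e-08 m)
Δp_min = 1.449e-27 kg·m/s

A wave packet cannot have both a well-defined position and well-defined momentum.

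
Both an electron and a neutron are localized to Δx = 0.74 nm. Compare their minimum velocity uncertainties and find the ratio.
The electron has the larger minimum velocity uncertainty, by a ratio of 1838.7.

For both particles, Δp_min = ℏ/(2Δx) = 7.125e-26 kg·m/s (same for both).

The velocity uncertainty is Δv = Δp/m:
- electron: Δv = 7.125e-26 / 9.109e-31 = 7.822e+04 m/s = 78.221 km/s
- neutron: Δv = 7.125e-26 / 1.675e-27 = 4.254e+01 m/s = 42.542 m/s

Ratio: 7.822e+04 / 4.254e+01 = 1838.7

The lighter particle has larger velocity uncertainty because Δv ∝ 1/m.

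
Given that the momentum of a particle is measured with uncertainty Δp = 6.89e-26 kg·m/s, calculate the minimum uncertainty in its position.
765.292 pm

Using the Heisenberg uncertainty principle:
ΔxΔp ≥ ℏ/2

The minimum uncertainty in position is:
Δx_min = ℏ/(2Δp)
Δx_min = (1.055e-34 J·s) / (2 × 6.890e-26 kg·m/s)
Δx_min = 7.653e-10 m = 765.292 pm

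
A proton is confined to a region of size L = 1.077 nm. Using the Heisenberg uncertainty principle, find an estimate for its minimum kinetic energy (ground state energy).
4.472 μeV

Using the uncertainty principle to estimate ground state energy:

1. The position uncertainty is approximately the confinement size:
   Δx ≈ L = 1.077e-09 m

2. From ΔxΔp ≥ ℏ/2, the minimum momentum uncertainty is:
   Δp ≈ ℏ/(2L) = 4.896e-26 kg·m/s

3. The kinetic energy is approximately:
   KE ≈ (Δp)²/(2m) = (4.896e-26)²/(2 × 1.673e-27 kg)
   KE ≈ 7.165e-25 J = 4.472 μeV

This is an order-of-magnitude estimate of the ground state energy.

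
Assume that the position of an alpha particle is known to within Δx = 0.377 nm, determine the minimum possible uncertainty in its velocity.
21.049 m/s

Using the Heisenberg uncertainty principle and Δp = mΔv:
ΔxΔp ≥ ℏ/2
Δx(mΔv) ≥ ℏ/2

The minimum uncertainty in velocity is:
Δv_min = ℏ/(2mΔx)
Δv_min = (1.055e-34 J·s) / (2 × 6.645e-27 kg × 3.770e-10 m)
Δv_min = 2.105e+01 m/s = 21.049 m/s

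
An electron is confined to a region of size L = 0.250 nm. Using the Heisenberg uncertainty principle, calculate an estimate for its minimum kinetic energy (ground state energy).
152.399 meV

Using the uncertainty principle to estimate ground state energy:

1. The position uncertainty is approximately the confinement size:
   Δx ≈ L = 2.500e-10 m

2. From ΔxΔp ≥ ℏ/2, the minimum momentum uncertainty is:
   Δp ≈ ℏ/(2L) = 2.109e-25 kg·m/s

3. The kinetic energy is approximately:
   KE ≈ (Δp)²/(2m) = (2.109e-25)²/(2 × 9.109e-31 kg)
   KE ≈ 2.442e-20 J = 152.399 meV

This is an order-of-magnitude estimate of the ground state energy.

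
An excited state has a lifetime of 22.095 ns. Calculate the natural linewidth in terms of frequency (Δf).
3.602 MHz

Using the energy-time uncertainty principle and E = hf:
ΔEΔt ≥ ℏ/2
hΔf·Δt ≥ ℏ/2

The minimum frequency uncertainty is:
Δf = ℏ/(2hτ) = 1/(4πτ)
Δf = 1/(4π × 2.210e-08 s)
Δf = 3.602e+06 Hz = 3.602 MHz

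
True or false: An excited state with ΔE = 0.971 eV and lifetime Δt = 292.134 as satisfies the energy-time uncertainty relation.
No, it violates the uncertainty relation.

Calculate the product ΔEΔt:
ΔE = 0.971 eV = 1.556e-19 J
ΔEΔt = (1.556e-19 J) × (2.921e-16 s)
ΔEΔt = 4.545e-35 J·s

Compare to the minimum allowed value ℏ/2:
ℏ/2 = 5.273e-35 J·s

Since ΔEΔt = 4.545e-35 J·s < 5.273e-35 J·s = ℏ/2,
this violates the uncertainty relation.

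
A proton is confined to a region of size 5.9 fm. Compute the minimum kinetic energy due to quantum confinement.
149.022 keV

Using the uncertainty principle:

1. Position uncertainty: Δx ≈ 5.900e-15 m
2. Minimum momentum uncertainty: Δp = ℏ/(2Δx) = 8.937e-21 kg·m/s
3. Minimum kinetic energy:
   KE = (Δp)²/(2m) = (8.937e-21)²/(2 × 1.673e-27 kg)
   KE = 2.388e-14 J = 149.022 keV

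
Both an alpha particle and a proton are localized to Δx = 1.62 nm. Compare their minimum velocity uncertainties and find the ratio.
The proton has the larger minimum velocity uncertainty, by a ratio of 4.0.

For both particles, Δp_min = ℏ/(2Δx) = 3.255e-26 kg·m/s (same for both).

The velocity uncertainty is Δv = Δp/m:
- alpha particle: Δv = 3.255e-26 / 6.645e-27 = 4.898e+00 m/s = 4.898 m/s
- proton: Δv = 3.255e-26 / 1.673e-27 = 1.946e+01 m/s = 19.460 m/s

Ratio: 1.946e+01 / 4.898e+00 = 4.0

The lighter particle has larger velocity uncertainty because Δv ∝ 1/m.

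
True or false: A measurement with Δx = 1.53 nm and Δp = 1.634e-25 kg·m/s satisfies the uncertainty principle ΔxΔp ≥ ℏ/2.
Yes, it satisfies the uncertainty principle.

Calculate the product ΔxΔp:
ΔxΔp = (1.530e-09 m) × (1.634e-25 kg·m/s)
ΔxΔp = 2.500e-34 J·s

Compare to the minimum allowed value ℏ/2:
ℏ/2 = 5.273e-35 J·s

Since ΔxΔp = 2.500e-34 J·s ≥ 5.273e-35 J·s = ℏ/2,
the measurement satisfies the uncertainty principle.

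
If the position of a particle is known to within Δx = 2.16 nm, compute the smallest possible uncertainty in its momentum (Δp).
2.441 × 10^-26 kg·m/s

Using the Heisenberg uncertainty principle:
ΔxΔp ≥ ℏ/2

The minimum uncertainty in momentum is:
Δp_min = ℏ/(2Δx)
Δp_min = (1.055e-34 J·s) / (2 × 2.160e-09 m)
Δp_min = 2.441e-26 kg·m/s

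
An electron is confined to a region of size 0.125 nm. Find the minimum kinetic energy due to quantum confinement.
609.597 meV

Using the uncertainty principle:

1. Position uncertainty: Δx ≈ 1.250e-10 m
2. Minimum momentum uncertainty: Δp = ℏ/(2Δx) = 4.218e-25 kg·m/s
3. Minimum kinetic energy:
   KE = (Δp)²/(2m) = (4.218e-25)²/(2 × 9.109e-31 kg)
   KE = 9.767e-20 J = 609.597 meV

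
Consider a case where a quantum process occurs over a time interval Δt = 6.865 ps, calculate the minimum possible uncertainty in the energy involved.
47.940 μeV

Using the energy-time uncertainty principle:
ΔEΔt ≥ ℏ/2

The minimum uncertainty in energy is:
ΔE_min = ℏ/(2Δt)
ΔE_min = (1.055e-34 J·s) / (2 × 6.865e-12 s)
ΔE_min = 7.681e-24 J = 47.940 μeV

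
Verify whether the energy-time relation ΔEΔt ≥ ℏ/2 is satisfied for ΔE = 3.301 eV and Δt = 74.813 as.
No, it violates the uncertainty relation.

Calculate the product ΔEΔt:
ΔE = 3.301 eV = 5.289e-19 J
ΔEΔt = (5.289e-19 J) × (7.481e-17 s)
ΔEΔt = 3.957e-35 J·s

Compare to the minimum allowed value ℏ/2:
ℏ/2 = 5.273e-35 J·s

Since ΔEΔt = 3.957e-35 J·s < 5.273e-35 J·s = ℏ/2,
this violates the uncertainty relation.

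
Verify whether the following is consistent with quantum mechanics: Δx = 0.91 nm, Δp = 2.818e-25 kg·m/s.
Yes, it satisfies the uncertainty principle.

Calculate the product ΔxΔp:
ΔxΔp = (9.100e-10 m) × (2.818e-25 kg·m/s)
ΔxΔp = 2.564e-34 J·s

Compare to the minimum allowed value ℏ/2:
ℏ/2 = 5.273e-35 J·s

Since ΔxΔp = 2.564e-34 J·s ≥ 5.273e-35 J·s = ℏ/2,
the measurement satisfies the uncertainty principle.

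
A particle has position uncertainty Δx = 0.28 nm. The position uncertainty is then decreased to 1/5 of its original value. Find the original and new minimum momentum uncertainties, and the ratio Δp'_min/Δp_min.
Original Δp_min = 1.883 × 10^-25 kg·m/s; new Δp'_min = 9.416 × 10^-25 kg·m/s; ratio Δp'_min/Δp_min = 5.

From the uncertainty principle ΔxΔp ≥ ℏ/2, the minimum momentum uncertainty is Δp_min = ℏ/(2Δx).

Original (Δx = 0.28 nm = 2.800e-10 m):
Δp_min = (1.055e-34 J·s)/(2 × 2.800e-10 m) = 1.883e-25 kg·m/s

When Δx → (1/5)Δx:
Δp'_min = ℏ/(2 × (1/5)Δx) = 5 × ℏ/(2Δx) = 5 × Δp_min
Δp'_min = 5 × 1.883e-25 kg·m/s = 9.416e-25 kg·m/s

Since Δp_min ∝ 1/Δx, when Δx is decreased to 1/5 of its original value, Δp_min increases to 5 times its original value.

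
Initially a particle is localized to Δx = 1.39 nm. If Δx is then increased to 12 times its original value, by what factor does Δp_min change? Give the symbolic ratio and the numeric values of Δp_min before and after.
Original Δp_min = 3.793 × 10^-26 kg·m/s; new Δp'_min = 3.161 × 10^-27 kg·m/s; ratio Δp'_min/Δp_min = 1/12.

From the uncertainty principle ΔxΔp ≥ ℏ/2, the minimum momentum uncertainty is Δp_min = ℏ/(2Δx).

Original (Δx = 1.39 nm = 1.390e-09 m):
Δp_min = (1.055e-34 J·s)/(2 × 1.390e-09 m) = 3.793e-26 kg·m/s

When Δx → 12Δx:
Δp'_min = ℏ/(2 × 12Δx) = (1/12) × ℏ/(2Δx) = (1/12) × Δp_min
Δp'_min = 1/12 × 3.793e-26 kg·m/s = 3.161e-27 kg·m/s

Since Δp_min ∝ 1/Δx, when Δx is increased to 12 times its original value, Δp_min decreases to 1/12 of its original value.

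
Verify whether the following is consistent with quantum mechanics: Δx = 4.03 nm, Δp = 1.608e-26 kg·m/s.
Yes, it satisfies the uncertainty principle.

Calculate the product ΔxΔp:
ΔxΔp = (4.030e-09 m) × (1.608e-26 kg·m/s)
ΔxΔp = 6.480e-35 J·s

Compare to the minimum allowed value ℏ/2:
ℏ/2 = 5.273e-35 J·s

Since ΔxΔp = 6.480e-35 J·s ≥ 5.273e-35 J·s = ℏ/2,
the measurement satisfies the uncertainty principle.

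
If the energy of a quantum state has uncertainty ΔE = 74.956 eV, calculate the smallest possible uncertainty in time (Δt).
4.391 as

Using the energy-time uncertainty principle:
ΔEΔt ≥ ℏ/2

The minimum uncertainty in time is:
Δt_min = ℏ/(2ΔE)
Δt_min = (1.055e-34 J·s) / (2 × 1.201e-17 J)
Δt_min = 4.391e-18 s = 4.391 as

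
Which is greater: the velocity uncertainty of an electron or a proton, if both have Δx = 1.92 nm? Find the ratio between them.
The electron has the larger minimum velocity uncertainty, by a ratio of 1836.2.

For both particles, Δp_min = ℏ/(2Δx) = 2.746e-26 kg·m/s (same for both).

The velocity uncertainty is Δv = Δp/m:
- electron: Δv = 2.746e-26 / 9.109e-31 = 3.015e+04 m/s = 30.148 km/s
- proton: Δv = 2.746e-26 / 1.673e-27 = 1.642e+01 m/s = 16.419 m/s

Ratio: 3.015e+04 / 1.642e+01 = 1836.2

The lighter particle has larger velocity uncertainty because Δv ∝ 1/m.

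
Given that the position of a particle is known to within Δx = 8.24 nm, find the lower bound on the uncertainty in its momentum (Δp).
6.399 × 10^-27 kg·m/s

Using the Heisenberg uncertainty principle:
ΔxΔp ≥ ℏ/2

The minimum uncertainty in momentum is:
Δp_min = ℏ/(2Δx)
Δp_min = (1.055e-34 J·s) / (2 × 8.240e-09 m)
Δp_min = 6.399e-27 kg·m/s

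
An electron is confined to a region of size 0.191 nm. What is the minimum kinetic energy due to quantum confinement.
261.094 meV

Using the uncertainty principle:

1. Position uncertainty: Δx ≈ 1.910e-10 m
2. Minimum momentum uncertainty: Δp = ℏ/(2Δx) = 2.761e-25 kg·m/s
3. Minimum kinetic energy:
   KE = (Δp)²/(2m) = (2.761e-25)²/(2 × 9.109e-31 kg)
   KE = 4.183e-20 J = 261.094 meV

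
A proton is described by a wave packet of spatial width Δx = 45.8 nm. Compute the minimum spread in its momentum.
1.151 × 10^-27 kg·m/s

For a wave packet, the spatial width Δx and momentum spread Δp are related by the uncertainty principle:
ΔxΔp ≥ ℏ/2

The minimum momentum spread is:
Δp_min = ℏ/(2Δx)
Δp_min = (1.055e-34 J·s) / (2 × 4.580e-08 m)
Δp_min = 1.151e-27 kg·m/s

A wave packet cannot have both a well-defined position and well-defined momentum.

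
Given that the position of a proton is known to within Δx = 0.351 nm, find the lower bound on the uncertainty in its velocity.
89.813 m/s

Using the Heisenberg uncertainty principle and Δp = mΔv:
ΔxΔp ≥ ℏ/2
Δx(mΔv) ≥ ℏ/2

The minimum uncertainty in velocity is:
Δv_min = ℏ/(2mΔx)
Δv_min = (1.055e-34 J·s) / (2 × 1.673e-27 kg × 3.510e-10 m)
Δv_min = 8.981e+01 m/s = 89.813 m/s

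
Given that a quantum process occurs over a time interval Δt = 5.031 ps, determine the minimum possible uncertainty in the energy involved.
65.416 μeV

Using the energy-time uncertainty principle:
ΔEΔt ≥ ℏ/2

The minimum uncertainty in energy is:
ΔE_min = ℏ/(2Δt)
ΔE_min = (1.055e-34 J·s) / (2 × 5.031e-12 s)
ΔE_min = 1.048e-23 J = 65.416 μeV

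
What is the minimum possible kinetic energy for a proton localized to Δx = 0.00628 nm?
131.533 meV

Localizing a particle requires giving it sufficient momentum uncertainty:

1. From uncertainty principle: Δp ≥ ℏ/(2Δx)
   Δp_min = (1.055e-34 J·s) / (2 × 6.280e-12 m)
   Δp_min = 8.396e-24 kg·m/s

2. This momentum uncertainty corresponds to kinetic energy:
   KE ≈ (Δp)²/(2m) = (8.396e-24)²/(2 × 1.673e-27 kg)
   KE = 2.107e-20 J = 131.533 meV

Tighter localization requires more energy.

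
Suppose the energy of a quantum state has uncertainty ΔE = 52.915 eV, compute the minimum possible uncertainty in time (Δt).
6.220 as

Using the energy-time uncertainty principle:
ΔEΔt ≥ ℏ/2

The minimum uncertainty in time is:
Δt_min = ℏ/(2ΔE)
Δt_min = (1.055e-34 J·s) / (2 × 8.478e-18 J)
Δt_min = 6.220e-18 s = 6.220 as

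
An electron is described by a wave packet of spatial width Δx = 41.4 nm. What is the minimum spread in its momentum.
1.274 × 10^-27 kg·m/s

For a wave packet, the spatial width Δx and momentum spread Δp are related by the uncertainty principle:
ΔxΔp ≥ ℏ/2

The minimum momentum spread is:
Δp_min = ℏ/(2Δx)
Δp_min = (1.055e-34 J·s) / (2 × 4.140e-08 m)
Δp_min = 1.274e-27 kg·m/s

A wave packet cannot have both a well-defined position and well-defined momentum.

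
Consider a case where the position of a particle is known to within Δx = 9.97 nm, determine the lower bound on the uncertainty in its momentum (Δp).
5.289 × 10^-27 kg·m/s

Using the Heisenberg uncertainty principle:
ΔxΔp ≥ ℏ/2

The minimum uncertainty in momentum is:
Δp_min = ℏ/(2Δx)
Δp_min = (1.055e-34 J·s) / (2 × 9.970e-09 m)
Δp_min = 5.289e-27 kg·m/s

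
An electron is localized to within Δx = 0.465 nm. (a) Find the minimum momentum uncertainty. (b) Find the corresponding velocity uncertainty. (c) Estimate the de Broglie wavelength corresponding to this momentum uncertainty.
(a) Δp_min = 1.134 × 10^-25 kg·m/s
(b) Δv_min = 124.481 km/s
(c) λ_dB = 5.843 nm

Step-by-step:

(a) From the uncertainty principle:
Δp_min = ℏ/(2Δx) = (1.055e-34 J·s)/(2 × 4.650e-10 m) = 1.134e-25 kg·m/s

(b) The velocity uncertainty:
Δv = Δp/m = (1.134e-25 kg·m/s)/(9.109e-31 kg) = 1.245e+05 m/s = 124.481 km/s

(c) The de Broglie wavelength for this momentum:
λ = h/p = (6.626e-34 J·s)/(1.134e-25 kg·m/s) = 5.843e-09 m = 5.843 nm

Note: The de Broglie wavelength is comparable to the localization size, as expected from wave-particle duality.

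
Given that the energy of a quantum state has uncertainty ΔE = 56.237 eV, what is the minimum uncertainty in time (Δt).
5.852 as

Using the energy-time uncertainty principle:
ΔEΔt ≥ ℏ/2

The minimum uncertainty in time is:
Δt_min = ℏ/(2ΔE)
Δt_min = (1.055e-34 J·s) / (2 × 9.010e-18 J)
Δt_min = 5.852e-18 s = 5.852 as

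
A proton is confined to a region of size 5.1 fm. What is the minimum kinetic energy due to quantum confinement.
199.441 keV

Using the uncertainty principle:

1. Position uncertainty: Δx ≈ 5.100e-15 m
2. Minimum momentum uncertainty: Δp = ℏ/(2Δx) = 1.034e-20 kg·m/s
3. Minimum kinetic energy:
   KE = (Δp)²/(2m) = (1.034e-20)²/(2 × 1.673e-27 kg)
   KE = 3.195e-14 J = 199.441 keV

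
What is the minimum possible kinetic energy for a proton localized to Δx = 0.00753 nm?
91.488 meV

Localizing a particle requires giving it sufficient momentum uncertainty:

1. From uncertainty principle: Δp ≥ ℏ/(2Δx)
   Δp_min = (1.055e-34 J·s) / (2 × 7.530e-12 m)
   Δp_min = 7.002e-24 kg·m/s

2. This momentum uncertainty corresponds to kinetic energy:
   KE ≈ (Δp)²/(2m) = (7.002e-24)²/(2 × 1.673e-27 kg)
   KE = 1.466e-20 J = 91.488 meV

Tighter localization requires more energy.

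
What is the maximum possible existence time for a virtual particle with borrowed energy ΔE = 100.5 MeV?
3.275 ys

Using the energy-time uncertainty principle:
ΔEΔt ≥ ℏ/2

For a virtual particle borrowing energy ΔE, the maximum lifetime is:
Δt_max = ℏ/(2ΔE)

Converting energy:
ΔE = 100.5 MeV = 1.610e-11 J

Δt_max = (1.055e-34 J·s) / (2 × 1.610e-11 J)
Δt_max = 3.275e-24 s = 3.275 ys

Virtual particles with higher borrowed energy exist for shorter times.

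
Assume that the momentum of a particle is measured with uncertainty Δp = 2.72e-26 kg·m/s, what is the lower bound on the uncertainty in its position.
1.939 nm

Using the Heisenberg uncertainty principle:
ΔxΔp ≥ ℏ/2

The minimum uncertainty in position is:
Δx_min = ℏ/(2Δp)
Δx_min = (1.055e-34 J·s) / (2 × 2.720e-26 kg·m/s)
Δx_min = 1.939e-09 m = 1.939 nm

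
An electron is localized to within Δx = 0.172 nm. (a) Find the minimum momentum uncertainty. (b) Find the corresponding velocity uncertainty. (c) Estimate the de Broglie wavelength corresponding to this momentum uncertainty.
(a) Δp_min = 3.066 × 10^-25 kg·m/s
(b) Δv_min = 336.534 km/s
(c) λ_dB = 2.161 nm

Step-by-step:

(a) From the uncertainty principle:
Δp_min = ℏ/(2Δx) = (1.055e-34 J·s)/(2 × 1.720e-10 m) = 3.066e-25 kg·m/s

(b) The velocity uncertainty:
Δv = Δp/m = (3.066e-25 kg·m/s)/(9.109e-31 kg) = 3.365e+05 m/s = 336.534 km/s

(c) The de Broglie wavelength for this momentum:
λ = h/p = (6.626e-34 J·s)/(3.066e-25 kg·m/s) = 2.161e-09 m = 2.161 nm

Note: The de Broglie wavelength is comparable to the localization size, as expected from wave-particle duality.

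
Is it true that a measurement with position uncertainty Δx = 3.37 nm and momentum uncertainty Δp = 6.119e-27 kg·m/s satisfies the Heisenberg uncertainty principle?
No, it violates the uncertainty principle (impossible measurement).

Calculate the product ΔxΔp:
ΔxΔp = (3.370e-09 m) × (6.119e-27 kg·m/s)
ΔxΔp = 2.062e-35 J·s

Compare to the minimum allowed value ℏ/2:
ℏ/2 = 5.273e-35 J·s

Since ΔxΔp = 2.062e-35 J·s < 5.273e-35 J·s = ℏ/2,
the measurement violates the uncertainty principle.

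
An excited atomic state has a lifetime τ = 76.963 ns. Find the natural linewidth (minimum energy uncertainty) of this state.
4.276 neV

Using the energy-time uncertainty principle:
ΔEΔt ≥ ℏ/2

The lifetime τ represents the time uncertainty Δt.
The natural linewidth (minimum energy uncertainty) is:

ΔE = ℏ/(2τ)
ΔE = (1.055e-34 J·s) / (2 × 7.696e-08 s)
ΔE = 6.851e-28 J = 4.276 neV

This natural linewidth limits the precision of spectroscopic measurements.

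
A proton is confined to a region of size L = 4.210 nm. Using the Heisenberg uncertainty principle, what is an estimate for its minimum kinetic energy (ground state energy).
292.678 neV

Using the uncertainty principle to estimate ground state energy:

1. The position uncertainty is approximately the confinement size:
   Δx ≈ L = 4.210e-09 m

2. From ΔxΔp ≥ ℏ/2, the minimum momentum uncertainty is:
   Δp ≈ ℏ/(2L) = 1.252e-26 kg·m/s

3. The kinetic energy is approximately:
   KE ≈ (Δp)²/(2m) = (1.252e-26)²/(2 × 1.673e-27 kg)
   KE ≈ 4.689e-26 J = 292.678 neV

This is an order-of-magnitude estimate of the ground state energy.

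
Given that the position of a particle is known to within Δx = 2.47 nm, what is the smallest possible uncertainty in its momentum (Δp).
2.135 × 10^-26 kg·m/s

Using the Heisenberg uncertainty principle:
ΔxΔp ≥ ℏ/2

The minimum uncertainty in momentum is:
Δp_min = ℏ/(2Δx)
Δp_min = (1.055e-34 J·s) / (2 × 2.470e-09 m)
Δp_min = 2.135e-26 kg·m/s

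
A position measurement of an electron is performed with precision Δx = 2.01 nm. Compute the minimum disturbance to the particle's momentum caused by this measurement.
2.623 × 10^-26 kg·m/s

The uncertainty principle implies that measuring position disturbs momentum:
ΔxΔp ≥ ℏ/2

When we measure position with precision Δx, we necessarily introduce a momentum uncertainty:
Δp ≥ ℏ/(2Δx)
Δp_min = (1.055e-34 J·s) / (2 × 2.010e-09 m)
Δp_min = 2.623e-26 kg·m/s

The more precisely we measure position, the greater the momentum disturbance.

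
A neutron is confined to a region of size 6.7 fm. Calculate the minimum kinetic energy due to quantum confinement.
115.400 keV

Using the uncertainty principle:

1. Position uncertainty: Δx ≈ 6.700e-15 m
2. Minimum momentum uncertainty: Δp = ℏ/(2Δx) = 7.870e-21 kg·m/s
3. Minimum kinetic energy:
   KE = (Δp)²/(2m) = (7.870e-21)²/(2 × 1.675e-27 kg)
   KE = 1.849e-14 J = 115.400 keV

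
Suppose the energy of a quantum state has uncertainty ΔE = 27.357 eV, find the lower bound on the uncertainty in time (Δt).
12.030 as

Using the energy-time uncertainty principle:
ΔEΔt ≥ ℏ/2

The minimum uncertainty in time is:
Δt_min = ℏ/(2ΔE)
Δt_min = (1.055e-34 J·s) / (2 × 4.383e-18 J)
Δt_min = 1.203e-17 s = 12.030 as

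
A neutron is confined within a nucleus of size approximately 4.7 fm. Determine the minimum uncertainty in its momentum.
1.122 × 10^-20 kg·m/s

Using the Heisenberg uncertainty principle:
ΔxΔp ≥ ℏ/2

With Δx ≈ L = 4.700e-15 m (the confinement size):
Δp_min = ℏ/(2Δx)
Δp_min = (1.055e-34 J·s) / (2 × 4.700e-15 m)
Δp_min = 1.122e-20 kg·m/s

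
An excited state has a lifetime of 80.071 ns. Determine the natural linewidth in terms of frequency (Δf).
993.836 kHz

Using the energy-time uncertainty principle and E = hf:
ΔEΔt ≥ ℏ/2
hΔf·Δt ≥ ℏ/2

The minimum frequency uncertainty is:
Δf = ℏ/(2hτ) = 1/(4πτ)
Δf = 1/(4π × 8.007e-08 s)
Δf = 9.938e+05 Hz = 993.836 kHz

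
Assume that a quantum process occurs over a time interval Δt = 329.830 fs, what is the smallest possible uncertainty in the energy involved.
997.805 μeV

Using the energy-time uncertainty principle:
ΔEΔt ≥ ℏ/2

The minimum uncertainty in energy is:
ΔE_min = ℏ/(2Δt)
ΔE_min = (1.055e-34 J·s) / (2 × 3.298e-13 s)
ΔE_min = 1.599e-22 J = 997.805 μeV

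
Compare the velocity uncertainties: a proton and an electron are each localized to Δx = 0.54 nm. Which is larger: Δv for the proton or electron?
The electron has the larger minimum velocity uncertainty, by a ratio of 1836.2.

For both particles, Δp_min = ℏ/(2Δx) = 9.765e-26 kg·m/s (same for both).

The velocity uncertainty is Δv = Δp/m:
- proton: Δv = 9.765e-26 / 1.673e-27 = 5.838e+01 m/s = 58.379 m/s
- electron: Δv = 9.765e-26 / 9.109e-31 = 1.072e+05 m/s = 107.192 km/s

Ratio: 1.072e+05 / 5.838e+01 = 1836.2

The lighter particle has larger velocity uncertainty because Δv ∝ 1/m.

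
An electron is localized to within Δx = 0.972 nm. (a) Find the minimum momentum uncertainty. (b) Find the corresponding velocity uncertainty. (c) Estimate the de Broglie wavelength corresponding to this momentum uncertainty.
(a) Δp_min = 5.425 × 10^-26 kg·m/s
(b) Δv_min = 59.551 km/s
(c) λ_dB = 12.215 nm

Step-by-step:

(a) From the uncertainty principle:
Δp_min = ℏ/(2Δx) = (1.055e-34 J·s)/(2 × 9.720e-10 m) = 5.425e-26 kg·m/s

(b) The velocity uncertainty:
Δv = Δp/m = (5.425e-26 kg·m/s)/(9.109e-31 kg) = 5.955e+04 m/s = 59.551 km/s

(c) The de Broglie wavelength for this momentum:
λ = h/p = (6.626e-34 J·s)/(5.425e-26 kg·m/s) = 1.221e-08 m = 12.215 nm

Note: The de Broglie wavelength is comparable to the localization size, as expected from wave-particle duality.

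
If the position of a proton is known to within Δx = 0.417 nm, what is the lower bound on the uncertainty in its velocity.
75.598 m/s

Using the Heisenberg uncertainty principle and Δp = mΔv:
ΔxΔp ≥ ℏ/2
Δx(mΔv) ≥ ℏ/2

The minimum uncertainty in velocity is:
Δv_min = ℏ/(2mΔx)
Δv_min = (1.055e-34 J·s) / (2 × 1.673e-27 kg × 4.170e-10 m)
Δv_min = 7.560e+01 m/s = 75.598 m/s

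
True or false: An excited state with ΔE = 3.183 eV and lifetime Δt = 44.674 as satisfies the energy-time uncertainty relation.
No, it violates the uncertainty relation.

Calculate the product ΔEΔt:
ΔE = 3.183 eV = 5.100e-19 J
ΔEΔt = (5.100e-19 J) × (4.467e-17 s)
ΔEΔt = 2.278e-35 J·s

Compare to the minimum allowed value ℏ/2:
ℏ/2 = 5.273e-35 J·s

Since ΔEΔt = 2.278e-35 J·s < 5.273e-35 J·s = ℏ/2,
this violates the uncertainty relation.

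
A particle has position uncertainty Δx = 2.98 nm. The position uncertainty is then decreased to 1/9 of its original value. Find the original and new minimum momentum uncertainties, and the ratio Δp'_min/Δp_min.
Original Δp_min = 1.769 × 10^-26 kg·m/s; new Δp'_min = 1.592 × 10^-25 kg·m/s; ratio Δp'_min/Δp_min = 9.

From the uncertainty principle ΔxΔp ≥ ℏ/2, the minimum momentum uncertainty is Δp_min = ℏ/(2Δx).

Original (Δx = 2.98 nm = 2.980e-09 m):
Δp_min = (1.055e-34 J·s)/(2 × 2.980e-09 m) = 1.769e-26 kg·m/s

When Δx → (1/9)Δx:
Δp'_min = ℏ/(2 × (1/9)Δx) = 9 × ℏ/(2Δx) = 9 × Δp_min
Δp'_min = 9 × 1.769e-26 kg·m/s = 1.592e-25 kg·m/s

Since Δp_min ∝ 1/Δx, when Δx is decreased to 1/9 of its original value, Δp_min increases to 9 times its original value.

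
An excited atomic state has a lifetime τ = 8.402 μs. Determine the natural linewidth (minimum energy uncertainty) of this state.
39.170 peV

Using the energy-time uncertainty principle:
ΔEΔt ≥ ℏ/2

The lifetime τ represents the time uncertainty Δt.
The natural linewidth (minimum energy uncertainty) is:

ΔE = ℏ/(2τ)
ΔE = (1.055e-34 J·s) / (2 × 8.402e-06 s)
ΔE = 6.276e-30 J = 39.170 peV

This natural linewidth limits the precision of spectroscopic measurements.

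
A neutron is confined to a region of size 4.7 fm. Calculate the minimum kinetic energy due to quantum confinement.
234.509 keV

Using the uncertainty principle:

1. Position uncertainty: Δx ≈ 4.700e-15 m
2. Minimum momentum uncertainty: Δp = ℏ/(2Δx) = 1.122e-20 kg·m/s
3. Minimum kinetic energy:
   KE = (Δp)²/(2m) = (1.122e-20)²/(2 × 1.675e-27 kg)
   KE = 3.757e-14 J = 234.509 keV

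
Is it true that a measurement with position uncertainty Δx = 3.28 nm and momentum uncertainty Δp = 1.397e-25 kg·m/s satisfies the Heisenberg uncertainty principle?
Yes, it satisfies the uncertainty principle.

Calculate the product ΔxΔp:
ΔxΔp = (3.280e-09 m) × (1.397e-25 kg·m/s)
ΔxΔp = 4.582e-34 J·s

Compare to the minimum allowed value ℏ/2:
ℏ/2 = 5.273e-35 J·s

Since ΔxΔp = 4.582e-34 J·s ≥ 5.273e-35 J·s = ℏ/2,
the measurement satisfies the uncertainty principle.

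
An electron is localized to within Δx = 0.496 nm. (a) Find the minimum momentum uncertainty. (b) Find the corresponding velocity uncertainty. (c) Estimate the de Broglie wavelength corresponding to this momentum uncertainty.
(a) Δp_min = 1.063 × 10^-25 kg·m/s
(b) Δv_min = 116.701 km/s
(c) λ_dB = 6.233 nm

Step-by-step:

(a) From the uncertainty principle:
Δp_min = ℏ/(2Δx) = (1.055e-34 J·s)/(2 × 4.960e-10 m) = 1.063e-25 kg·m/s

(b) The velocity uncertainty:
Δv = Δp/m = (1.063e-25 kg·m/s)/(9.109e-31 kg) = 1.167e+05 m/s = 116.701 km/s

(c) The de Broglie wavelength for this momentum:
λ = h/p = (6.626e-34 J·s)/(1.063e-25 kg·m/s) = 6.233e-09 m = 6.233 nm

Note: The de Broglie wavelength is comparable to the localization size, as expected from wave-particle duality.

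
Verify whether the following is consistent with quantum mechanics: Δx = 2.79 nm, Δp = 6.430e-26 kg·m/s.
Yes, it satisfies the uncertainty principle.

Calculate the product ΔxΔp:
ΔxΔp = (2.790e-09 m) × (6.430e-26 kg·m/s)
ΔxΔp = 1.794e-34 J·s

Compare to the minimum allowed value ℏ/2:
ℏ/2 = 5.273e-35 J·s

Since ΔxΔp = 1.794e-34 J·s ≥ 5.273e-35 J·s = ℏ/2,
the measurement satisfies the uncertainty principle.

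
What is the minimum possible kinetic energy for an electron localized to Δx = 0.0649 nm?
2.261 eV

Localizing a particle requires giving it sufficient momentum uncertainty:

1. From uncertainty principle: Δp ≥ ℏ/(2Δx)
   Δp_min = (1.055e-34 J·s) / (2 × 6.490e-11 m)
   Δp_min = 8.125e-25 kg·m/s

2. This momentum uncertainty corresponds to kinetic energy:
   KE ≈ (Δp)²/(2m) = (8.125e-25)²/(2 × 9.109e-31 kg)
   KE = 3.623e-19 J = 2.261 eV

Tighter localization requires more energy.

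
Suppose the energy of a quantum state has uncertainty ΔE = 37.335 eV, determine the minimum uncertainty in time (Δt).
8.815 as

Using the energy-time uncertainty principle:
ΔEΔt ≥ ℏ/2

The minimum uncertainty in time is:
Δt_min = ℏ/(2ΔE)
Δt_min = (1.055e-34 J·s) / (2 × 5.982e-18 J)
Δt_min = 8.815e-18 s = 8.815 as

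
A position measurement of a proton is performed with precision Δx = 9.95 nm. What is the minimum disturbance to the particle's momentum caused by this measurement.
5.299 × 10^-27 kg·m/s

The uncertainty principle implies that measuring position disturbs momentum:
ΔxΔp ≥ ℏ/2

When we measure position with precision Δx, we necessarily introduce a momentum uncertainty:
Δp ≥ ℏ/(2Δx)
Δp_min = (1.055e-34 J·s) / (2 × 9.950e-09 m)
Δp_min = 5.299e-27 kg·m/s

The more precisely we measure position, the greater the momentum disturbance.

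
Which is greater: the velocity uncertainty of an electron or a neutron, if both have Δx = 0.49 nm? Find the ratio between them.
The electron has the larger minimum velocity uncertainty, by a ratio of 1838.7.

For both particles, Δp_min = ℏ/(2Δx) = 1.076e-25 kg·m/s (same for both).

The velocity uncertainty is Δv = Δp/m:
- electron: Δv = 1.076e-25 / 9.109e-31 = 1.181e+05 m/s = 118.130 km/s
- neutron: Δv = 1.076e-25 / 1.675e-27 = 6.425e+01 m/s = 64.247 m/s

Ratio: 1.181e+05 / 6.425e+01 = 1838.7

The lighter particle has larger velocity uncertainty because Δv ∝ 1/m.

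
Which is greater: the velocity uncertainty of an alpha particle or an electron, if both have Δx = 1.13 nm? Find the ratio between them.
The electron has the larger minimum velocity uncertainty, by a ratio of 7294.3.

For both particles, Δp_min = ℏ/(2Δx) = 4.666e-26 kg·m/s (same for both).

The velocity uncertainty is Δv = Δp/m:
- alpha particle: Δv = 4.666e-26 / 6.645e-27 = 7.023e+00 m/s = 7.023 m/s
- electron: Δv = 4.666e-26 / 9.109e-31 = 5.122e+04 m/s = 51.225 km/s

Ratio: 5.122e+04 / 7.023e+00 = 7294.3

The lighter particle has larger velocity uncertainty because Δv ∝ 1/m.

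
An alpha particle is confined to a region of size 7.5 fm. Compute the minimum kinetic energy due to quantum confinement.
23.214 keV

Using the uncertainty principle:

1. Position uncertainty: Δx ≈ 7.500e-15 m
2. Minimum momentum uncertainty: Δp = ℏ/(2Δx) = 7.030e-21 kg·m/s
3. Minimum kinetic energy:
   KE = (Δp)²/(2m) = (7.030e-21)²/(2 × 6.645e-27 kg)
   KE = 3.719e-15 J = 23.214 keV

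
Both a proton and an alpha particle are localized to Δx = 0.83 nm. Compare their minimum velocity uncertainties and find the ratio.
The proton has the larger minimum velocity uncertainty, by a ratio of 4.0.

For both particles, Δp_min = ℏ/(2Δx) = 6.353e-26 kg·m/s (same for both).

The velocity uncertainty is Δv = Δp/m:
- proton: Δv = 6.353e-26 / 1.673e-27 = 3.798e+01 m/s = 37.981 m/s
- alpha particle: Δv = 6.353e-26 / 6.645e-27 = 9.561e+00 m/s = 9.561 m/s

Ratio: 3.798e+01 / 9.561e+00 = 4.0

The lighter particle has larger velocity uncertainty because Δv ∝ 1/m.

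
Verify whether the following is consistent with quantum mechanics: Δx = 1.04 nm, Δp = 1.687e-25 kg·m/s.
Yes, it satisfies the uncertainty principle.

Calculate the product ΔxΔp:
ΔxΔp = (1.040e-09 m) × (1.687e-25 kg·m/s)
ΔxΔp = 1.754e-34 J·s

Compare to the minimum allowed value ℏ/2:
ℏ/2 = 5.273e-35 J·s

Since ΔxΔp = 1.754e-34 J·s ≥ 5.273e-35 J·s = ℏ/2,
the measurement satisfies the uncertainty principle.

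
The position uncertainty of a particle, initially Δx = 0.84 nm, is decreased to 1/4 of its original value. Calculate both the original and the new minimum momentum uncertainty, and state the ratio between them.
Original Δp_min = 6.277 × 10^-26 kg·m/s; new Δp'_min = 2.511 × 10^-25 kg·m/s; ratio Δp'_min/Δp_min = 4.

From the uncertainty principle ΔxΔp ≥ ℏ/2, the minimum momentum uncertainty is Δp_min = ℏ/(2Δx).

Original (Δx = 0.84 nm = 8.400e-10 m):
Δp_min = (1.055e-34 J·s)/(2 × 8.400e-10 m) = 6.277e-26 kg·m/s

When Δx → (1/4)Δx:
Δp'_min = ℏ/(2 × (1/4)Δx) = 4 × ℏ/(2Δx) = 4 × Δp_min
Δp'_min = 4 × 6.277e-26 kg·m/s = 2.511e-25 kg·m/s

Since Δp_min ∝ 1/Δx, when Δx is decreased to 1/4 of its original value, Δp_min increases to 4 times its original value.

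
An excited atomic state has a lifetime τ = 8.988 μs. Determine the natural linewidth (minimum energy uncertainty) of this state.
36.616 peV

Using the energy-time uncertainty principle:
ΔEΔt ≥ ℏ/2

The lifetime τ represents the time uncertainty Δt.
The natural linewidth (minimum energy uncertainty) is:

ΔE = ℏ/(2τ)
ΔE = (1.055e-34 J·s) / (2 × 8.988e-06 s)
ΔE = 5.867e-30 J = 36.616 peV

This natural linewidth limits the precision of spectroscopic measurements.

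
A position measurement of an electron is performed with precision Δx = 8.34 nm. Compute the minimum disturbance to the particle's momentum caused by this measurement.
6.322 × 10^-27 kg·m/s

The uncertainty principle implies that measuring position disturbs momentum:
ΔxΔp ≥ ℏ/2

When we measure position with precision Δx, we necessarily introduce a momentum uncertainty:
Δp ≥ ℏ/(2Δx)
Δp_min = (1.055e-34 J·s) / (2 × 8.340e-09 m)
Δp_min = 6.322e-27 kg·m/s

The more precisely we measure position, the greater the momentum disturbance.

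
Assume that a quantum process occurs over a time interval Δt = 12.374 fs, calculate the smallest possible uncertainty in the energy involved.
26.597 meV

Using the energy-time uncertainty principle:
ΔEΔt ≥ ℏ/2

The minimum uncertainty in energy is:
ΔE_min = ℏ/(2Δt)
ΔE_min = (1.055e-34 J·s) / (2 × 1.237e-14 s)
ΔE_min = 4.261e-21 J = 26.597 meV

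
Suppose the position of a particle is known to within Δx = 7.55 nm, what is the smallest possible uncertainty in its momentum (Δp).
6.984 × 10^-27 kg·m/s

Using the Heisenberg uncertainty principle:
ΔxΔp ≥ ℏ/2

The minimum uncertainty in momentum is:
Δp_min = ℏ/(2Δx)
Δp_min = (1.055e-34 J·s) / (2 × 7.550e-09 m)
Δp_min = 6.984e-27 kg·m/s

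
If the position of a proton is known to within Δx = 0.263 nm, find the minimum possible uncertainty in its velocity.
119.865 m/s

Using the Heisenberg uncertainty principle and Δp = mΔv:
ΔxΔp ≥ ℏ/2
Δx(mΔv) ≥ ℏ/2

The minimum uncertainty in velocity is:
Δv_min = ℏ/(2mΔx)
Δv_min = (1.055e-34 J·s) / (2 × 1.673e-27 kg × 2.630e-10 m)
Δv_min = 1.199e+02 m/s = 119.865 m/s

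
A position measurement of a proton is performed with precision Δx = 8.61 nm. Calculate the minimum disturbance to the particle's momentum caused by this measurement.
6.124 × 10^-27 kg·m/s

The uncertainty principle implies that measuring position disturbs momentum:
ΔxΔp ≥ ℏ/2

When we measure position with precision Δx, we necessarily introduce a momentum uncertainty:
Δp ≥ ℏ/(2Δx)
Δp_min = (1.055e-34 J·s) / (2 × 8.610e-09 m)
Δp_min = 6.124e-27 kg·m/s

The more precisely we measure position, the greater the momentum disturbance.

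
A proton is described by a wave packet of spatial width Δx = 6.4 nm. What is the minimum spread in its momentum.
8.239 × 10^-27 kg·m/s

For a wave packet, the spatial width Δx and momentum spread Δp are related by the uncertainty principle:
ΔxΔp ≥ ℏ/2

The minimum momentum spread is:
Δp_min = ℏ/(2Δx)
Δp_min = (1.055e-34 J·s) / (2 × 6.400e-09 m)
Δp_min = 8.239e-27 kg·m/s

A wave packet cannot have both a well-defined position and well-defined momentum.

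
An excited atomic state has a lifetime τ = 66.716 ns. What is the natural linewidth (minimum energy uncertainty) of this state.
4.933 neV

Using the energy-time uncertainty principle:
ΔEΔt ≥ ℏ/2

The lifetime τ represents the time uncertainty Δt.
The natural linewidth (minimum energy uncertainty) is:

ΔE = ℏ/(2τ)
ΔE = (1.055e-34 J·s) / (2 × 6.672e-08 s)
ΔE = 7.903e-28 J = 4.933 neV

This natural linewidth limits the precision of spectroscopic measurements.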